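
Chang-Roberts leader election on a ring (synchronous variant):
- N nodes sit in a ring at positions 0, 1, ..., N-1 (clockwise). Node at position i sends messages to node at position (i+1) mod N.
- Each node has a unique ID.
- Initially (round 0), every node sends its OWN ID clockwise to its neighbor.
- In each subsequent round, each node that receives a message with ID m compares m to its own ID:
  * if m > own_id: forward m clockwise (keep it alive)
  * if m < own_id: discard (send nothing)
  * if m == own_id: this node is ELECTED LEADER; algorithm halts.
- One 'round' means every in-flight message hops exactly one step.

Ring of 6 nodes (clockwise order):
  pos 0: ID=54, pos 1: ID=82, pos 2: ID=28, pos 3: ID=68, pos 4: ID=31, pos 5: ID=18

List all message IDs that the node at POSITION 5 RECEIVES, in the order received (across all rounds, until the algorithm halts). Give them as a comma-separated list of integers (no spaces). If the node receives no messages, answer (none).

Round 1: pos1(id82) recv 54: drop; pos2(id28) recv 82: fwd; pos3(id68) recv 28: drop; pos4(id31) recv 68: fwd; pos5(id18) recv 31: fwd; pos0(id54) recv 18: drop
Round 2: pos3(id68) recv 82: fwd; pos5(id18) recv 68: fwd; pos0(id54) recv 31: drop
Round 3: pos4(id31) recv 82: fwd; pos0(id54) recv 68: fwd
Round 4: pos5(id18) recv 82: fwd; pos1(id82) recv 68: drop
Round 5: pos0(id54) recv 82: fwd
Round 6: pos1(id82) recv 82: ELECTED

Answer: 31,68,82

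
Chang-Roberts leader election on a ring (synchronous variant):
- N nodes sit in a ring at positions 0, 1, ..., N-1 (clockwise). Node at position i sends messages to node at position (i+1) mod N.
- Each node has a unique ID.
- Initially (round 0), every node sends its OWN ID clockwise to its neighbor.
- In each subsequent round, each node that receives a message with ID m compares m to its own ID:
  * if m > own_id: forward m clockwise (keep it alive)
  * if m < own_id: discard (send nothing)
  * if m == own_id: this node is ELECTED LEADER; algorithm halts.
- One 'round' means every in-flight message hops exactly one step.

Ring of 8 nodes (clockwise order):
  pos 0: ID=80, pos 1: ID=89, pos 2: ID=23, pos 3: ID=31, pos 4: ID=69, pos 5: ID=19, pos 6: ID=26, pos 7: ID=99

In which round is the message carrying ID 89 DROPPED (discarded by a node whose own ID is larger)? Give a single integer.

Round 1: pos1(id89) recv 80: drop; pos2(id23) recv 89: fwd; pos3(id31) recv 23: drop; pos4(id69) recv 31: drop; pos5(id19) recv 69: fwd; pos6(id26) recv 19: drop; pos7(id99) recv 26: drop; pos0(id80) recv 99: fwd
Round 2: pos3(id31) recv 89: fwd; pos6(id26) recv 69: fwd; pos1(id89) recv 99: fwd
Round 3: pos4(id69) recv 89: fwd; pos7(id99) recv 69: drop; pos2(id23) recv 99: fwd
Round 4: pos5(id19) recv 89: fwd; pos3(id31) recv 99: fwd
Round 5: pos6(id26) recv 89: fwd; pos4(id69) recv 99: fwd
Round 6: pos7(id99) recv 89: drop; pos5(id19) recv 99: fwd
Round 7: pos6(id26) recv 99: fwd
Round 8: pos7(id99) recv 99: ELECTED
Message ID 89 originates at pos 1; dropped at pos 7 in round 6

Answer: 6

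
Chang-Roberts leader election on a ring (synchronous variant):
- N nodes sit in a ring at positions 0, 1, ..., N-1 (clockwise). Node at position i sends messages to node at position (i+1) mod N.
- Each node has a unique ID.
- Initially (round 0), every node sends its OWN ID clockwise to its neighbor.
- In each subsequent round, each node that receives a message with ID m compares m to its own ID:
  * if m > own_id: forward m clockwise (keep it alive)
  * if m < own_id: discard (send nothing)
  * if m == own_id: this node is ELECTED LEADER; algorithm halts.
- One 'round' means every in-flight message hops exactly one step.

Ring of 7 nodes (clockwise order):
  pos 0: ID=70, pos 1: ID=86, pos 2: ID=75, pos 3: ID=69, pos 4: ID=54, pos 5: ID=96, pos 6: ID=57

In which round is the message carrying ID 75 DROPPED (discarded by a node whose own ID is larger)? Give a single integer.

Answer: 3

Derivation:
Round 1: pos1(id86) recv 70: drop; pos2(id75) recv 86: fwd; pos3(id69) recv 75: fwd; pos4(id54) recv 69: fwd; pos5(id96) recv 54: drop; pos6(id57) recv 96: fwd; pos0(id70) recv 57: drop
Round 2: pos3(id69) recv 86: fwd; pos4(id54) recv 75: fwd; pos5(id96) recv 69: drop; pos0(id70) recv 96: fwd
Round 3: pos4(id54) recv 86: fwd; pos5(id96) recv 75: drop; pos1(id86) recv 96: fwd
Round 4: pos5(id96) recv 86: drop; pos2(id75) recv 96: fwd
Round 5: pos3(id69) recv 96: fwd
Round 6: pos4(id54) recv 96: fwd
Round 7: pos5(id96) recv 96: ELECTED
Message ID 75 originates at pos 2; dropped at pos 5 in round 3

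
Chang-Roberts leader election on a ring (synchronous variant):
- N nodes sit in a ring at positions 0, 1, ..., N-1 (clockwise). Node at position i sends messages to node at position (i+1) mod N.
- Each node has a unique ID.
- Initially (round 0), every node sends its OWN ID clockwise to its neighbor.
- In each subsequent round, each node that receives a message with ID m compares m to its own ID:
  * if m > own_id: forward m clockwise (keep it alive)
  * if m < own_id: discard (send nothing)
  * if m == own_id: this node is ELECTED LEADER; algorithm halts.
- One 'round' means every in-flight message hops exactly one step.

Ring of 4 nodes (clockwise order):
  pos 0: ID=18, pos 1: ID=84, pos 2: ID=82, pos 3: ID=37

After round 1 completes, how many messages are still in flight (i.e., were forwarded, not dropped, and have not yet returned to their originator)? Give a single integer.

Answer: 3

Derivation:
Round 1: pos1(id84) recv 18: drop; pos2(id82) recv 84: fwd; pos3(id37) recv 82: fwd; pos0(id18) recv 37: fwd
After round 1: 3 messages still in flight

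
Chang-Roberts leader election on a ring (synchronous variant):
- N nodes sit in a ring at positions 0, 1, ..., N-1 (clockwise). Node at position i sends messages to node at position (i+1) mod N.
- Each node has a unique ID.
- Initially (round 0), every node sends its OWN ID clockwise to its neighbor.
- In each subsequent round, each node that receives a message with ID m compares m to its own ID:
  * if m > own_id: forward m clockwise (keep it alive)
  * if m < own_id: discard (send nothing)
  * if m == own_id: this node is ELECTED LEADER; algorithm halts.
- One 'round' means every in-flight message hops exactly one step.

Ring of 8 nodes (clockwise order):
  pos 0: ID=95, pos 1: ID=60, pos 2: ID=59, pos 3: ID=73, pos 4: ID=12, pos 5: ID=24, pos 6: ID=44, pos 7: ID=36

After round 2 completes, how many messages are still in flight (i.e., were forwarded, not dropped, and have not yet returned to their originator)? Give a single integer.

Round 1: pos1(id60) recv 95: fwd; pos2(id59) recv 60: fwd; pos3(id73) recv 59: drop; pos4(id12) recv 73: fwd; pos5(id24) recv 12: drop; pos6(id44) recv 24: drop; pos7(id36) recv 44: fwd; pos0(id95) recv 36: drop
Round 2: pos2(id59) recv 95: fwd; pos3(id73) recv 60: drop; pos5(id24) recv 73: fwd; pos0(id95) recv 44: drop
After round 2: 2 messages still in flight

Answer: 2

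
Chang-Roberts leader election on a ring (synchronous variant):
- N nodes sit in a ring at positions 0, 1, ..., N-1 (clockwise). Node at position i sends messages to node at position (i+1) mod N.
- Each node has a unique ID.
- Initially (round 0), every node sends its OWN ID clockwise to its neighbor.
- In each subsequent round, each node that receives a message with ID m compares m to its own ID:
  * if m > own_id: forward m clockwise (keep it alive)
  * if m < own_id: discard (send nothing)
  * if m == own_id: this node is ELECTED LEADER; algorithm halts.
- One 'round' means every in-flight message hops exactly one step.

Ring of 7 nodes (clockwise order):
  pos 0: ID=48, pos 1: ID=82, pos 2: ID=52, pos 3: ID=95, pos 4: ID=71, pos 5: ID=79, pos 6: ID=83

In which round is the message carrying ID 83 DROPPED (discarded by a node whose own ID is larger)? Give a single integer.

Round 1: pos1(id82) recv 48: drop; pos2(id52) recv 82: fwd; pos3(id95) recv 52: drop; pos4(id71) recv 95: fwd; pos5(id79) recv 71: drop; pos6(id83) recv 79: drop; pos0(id48) recv 83: fwd
Round 2: pos3(id95) recv 82: drop; pos5(id79) recv 95: fwd; pos1(id82) recv 83: fwd
Round 3: pos6(id83) recv 95: fwd; pos2(id52) recv 83: fwd
Round 4: pos0(id48) recv 95: fwd; pos3(id95) recv 83: drop
Round 5: pos1(id82) recv 95: fwd
Round 6: pos2(id52) recv 95: fwd
Round 7: pos3(id95) recv 95: ELECTED
Message ID 83 originates at pos 6; dropped at pos 3 in round 4

Answer: 4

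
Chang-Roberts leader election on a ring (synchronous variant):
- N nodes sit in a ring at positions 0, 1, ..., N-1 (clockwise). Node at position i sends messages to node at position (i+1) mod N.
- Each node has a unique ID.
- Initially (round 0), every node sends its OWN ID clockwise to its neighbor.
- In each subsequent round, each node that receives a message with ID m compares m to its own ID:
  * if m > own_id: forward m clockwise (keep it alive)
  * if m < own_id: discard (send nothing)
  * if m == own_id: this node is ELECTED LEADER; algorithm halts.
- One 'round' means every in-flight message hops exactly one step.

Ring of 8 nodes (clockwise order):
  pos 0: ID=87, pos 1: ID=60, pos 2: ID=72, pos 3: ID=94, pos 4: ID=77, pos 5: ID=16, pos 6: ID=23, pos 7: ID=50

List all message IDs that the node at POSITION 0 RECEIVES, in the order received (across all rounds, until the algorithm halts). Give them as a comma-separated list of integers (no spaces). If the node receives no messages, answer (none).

Answer: 50,77,94

Derivation:
Round 1: pos1(id60) recv 87: fwd; pos2(id72) recv 60: drop; pos3(id94) recv 72: drop; pos4(id77) recv 94: fwd; pos5(id16) recv 77: fwd; pos6(id23) recv 16: drop; pos7(id50) recv 23: drop; pos0(id87) recv 50: drop
Round 2: pos2(id72) recv 87: fwd; pos5(id16) recv 94: fwd; pos6(id23) recv 77: fwd
Round 3: pos3(id94) recv 87: drop; pos6(id23) recv 94: fwd; pos7(id50) recv 77: fwd
Round 4: pos7(id50) recv 94: fwd; pos0(id87) recv 77: drop
Round 5: pos0(id87) recv 94: fwd
Round 6: pos1(id60) recv 94: fwd
Round 7: pos2(id72) recv 94: fwd
Round 8: pos3(id94) recv 94: ELECTED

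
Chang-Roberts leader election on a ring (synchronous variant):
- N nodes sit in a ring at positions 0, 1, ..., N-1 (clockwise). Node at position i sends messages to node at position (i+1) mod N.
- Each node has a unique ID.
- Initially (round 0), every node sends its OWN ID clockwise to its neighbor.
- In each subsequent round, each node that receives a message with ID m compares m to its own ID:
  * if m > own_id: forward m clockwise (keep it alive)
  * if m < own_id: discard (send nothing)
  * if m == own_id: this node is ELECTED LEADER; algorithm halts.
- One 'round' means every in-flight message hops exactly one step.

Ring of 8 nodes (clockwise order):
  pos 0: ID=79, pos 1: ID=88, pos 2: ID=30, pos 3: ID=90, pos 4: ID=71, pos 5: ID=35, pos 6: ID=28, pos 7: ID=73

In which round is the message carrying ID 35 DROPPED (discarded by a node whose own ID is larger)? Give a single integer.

Answer: 2

Derivation:
Round 1: pos1(id88) recv 79: drop; pos2(id30) recv 88: fwd; pos3(id90) recv 30: drop; pos4(id71) recv 90: fwd; pos5(id35) recv 71: fwd; pos6(id28) recv 35: fwd; pos7(id73) recv 28: drop; pos0(id79) recv 73: drop
Round 2: pos3(id90) recv 88: drop; pos5(id35) recv 90: fwd; pos6(id28) recv 71: fwd; pos7(id73) recv 35: drop
Round 3: pos6(id28) recv 90: fwd; pos7(id73) recv 71: drop
Round 4: pos7(id73) recv 90: fwd
Round 5: pos0(id79) recv 90: fwd
Round 6: pos1(id88) recv 90: fwd
Round 7: pos2(id30) recv 90: fwd
Round 8: pos3(id90) recv 90: ELECTED
Message ID 35 originates at pos 5; dropped at pos 7 in round 2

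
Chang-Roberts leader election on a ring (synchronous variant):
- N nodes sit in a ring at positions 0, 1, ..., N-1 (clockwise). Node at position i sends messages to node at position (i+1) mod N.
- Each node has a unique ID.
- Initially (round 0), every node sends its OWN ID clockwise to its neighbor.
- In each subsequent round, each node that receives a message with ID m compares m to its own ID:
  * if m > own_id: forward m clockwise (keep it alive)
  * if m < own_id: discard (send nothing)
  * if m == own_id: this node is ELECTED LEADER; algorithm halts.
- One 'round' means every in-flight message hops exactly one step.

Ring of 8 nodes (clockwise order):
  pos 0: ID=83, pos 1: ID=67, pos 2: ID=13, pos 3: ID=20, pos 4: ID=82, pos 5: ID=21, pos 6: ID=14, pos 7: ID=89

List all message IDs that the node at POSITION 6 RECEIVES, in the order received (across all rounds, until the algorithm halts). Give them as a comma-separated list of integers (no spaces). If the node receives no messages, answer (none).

Answer: 21,82,83,89

Derivation:
Round 1: pos1(id67) recv 83: fwd; pos2(id13) recv 67: fwd; pos3(id20) recv 13: drop; pos4(id82) recv 20: drop; pos5(id21) recv 82: fwd; pos6(id14) recv 21: fwd; pos7(id89) recv 14: drop; pos0(id83) recv 89: fwd
Round 2: pos2(id13) recv 83: fwd; pos3(id20) recv 67: fwd; pos6(id14) recv 82: fwd; pos7(id89) recv 21: drop; pos1(id67) recv 89: fwd
Round 3: pos3(id20) recv 83: fwd; pos4(id82) recv 67: drop; pos7(id89) recv 82: drop; pos2(id13) recv 89: fwd
Round 4: pos4(id82) recv 83: fwd; pos3(id20) recv 89: fwd
Round 5: pos5(id21) recv 83: fwd; pos4(id82) recv 89: fwd
Round 6: pos6(id14) recv 83: fwd; pos5(id21) recv 89: fwd
Round 7: pos7(id89) recv 83: drop; pos6(id14) recv 89: fwd
Round 8: pos7(id89) recv 89: ELECTED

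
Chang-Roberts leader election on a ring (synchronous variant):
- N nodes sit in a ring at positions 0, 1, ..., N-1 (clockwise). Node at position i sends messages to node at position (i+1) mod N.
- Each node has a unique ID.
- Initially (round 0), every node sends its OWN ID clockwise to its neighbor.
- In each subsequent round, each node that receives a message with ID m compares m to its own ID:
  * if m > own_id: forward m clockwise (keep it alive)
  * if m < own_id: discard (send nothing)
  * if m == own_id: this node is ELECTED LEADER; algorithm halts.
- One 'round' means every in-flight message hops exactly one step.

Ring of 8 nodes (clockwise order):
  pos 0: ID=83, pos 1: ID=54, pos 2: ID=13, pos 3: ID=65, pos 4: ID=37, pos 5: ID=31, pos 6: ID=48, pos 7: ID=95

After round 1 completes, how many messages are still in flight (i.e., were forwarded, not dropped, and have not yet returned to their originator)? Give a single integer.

Round 1: pos1(id54) recv 83: fwd; pos2(id13) recv 54: fwd; pos3(id65) recv 13: drop; pos4(id37) recv 65: fwd; pos5(id31) recv 37: fwd; pos6(id48) recv 31: drop; pos7(id95) recv 48: drop; pos0(id83) recv 95: fwd
After round 1: 5 messages still in flight

Answer: 5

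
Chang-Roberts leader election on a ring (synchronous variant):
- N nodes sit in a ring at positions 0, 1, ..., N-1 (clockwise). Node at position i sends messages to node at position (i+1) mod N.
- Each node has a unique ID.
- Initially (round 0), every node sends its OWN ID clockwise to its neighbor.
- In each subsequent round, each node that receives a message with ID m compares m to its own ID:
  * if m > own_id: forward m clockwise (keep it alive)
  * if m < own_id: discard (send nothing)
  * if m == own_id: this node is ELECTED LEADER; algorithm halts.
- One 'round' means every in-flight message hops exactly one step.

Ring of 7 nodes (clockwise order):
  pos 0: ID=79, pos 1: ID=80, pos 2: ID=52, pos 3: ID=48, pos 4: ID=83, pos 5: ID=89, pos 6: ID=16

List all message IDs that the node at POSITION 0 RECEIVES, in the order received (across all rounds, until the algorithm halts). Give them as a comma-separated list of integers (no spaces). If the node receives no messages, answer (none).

Answer: 16,89

Derivation:
Round 1: pos1(id80) recv 79: drop; pos2(id52) recv 80: fwd; pos3(id48) recv 52: fwd; pos4(id83) recv 48: drop; pos5(id89) recv 83: drop; pos6(id16) recv 89: fwd; pos0(id79) recv 16: drop
Round 2: pos3(id48) recv 80: fwd; pos4(id83) recv 52: drop; pos0(id79) recv 89: fwd
Round 3: pos4(id83) recv 80: drop; pos1(id80) recv 89: fwd
Round 4: pos2(id52) recv 89: fwd
Round 5: pos3(id48) recv 89: fwd
Round 6: pos4(id83) recv 89: fwd
Round 7: pos5(id89) recv 89: ELECTED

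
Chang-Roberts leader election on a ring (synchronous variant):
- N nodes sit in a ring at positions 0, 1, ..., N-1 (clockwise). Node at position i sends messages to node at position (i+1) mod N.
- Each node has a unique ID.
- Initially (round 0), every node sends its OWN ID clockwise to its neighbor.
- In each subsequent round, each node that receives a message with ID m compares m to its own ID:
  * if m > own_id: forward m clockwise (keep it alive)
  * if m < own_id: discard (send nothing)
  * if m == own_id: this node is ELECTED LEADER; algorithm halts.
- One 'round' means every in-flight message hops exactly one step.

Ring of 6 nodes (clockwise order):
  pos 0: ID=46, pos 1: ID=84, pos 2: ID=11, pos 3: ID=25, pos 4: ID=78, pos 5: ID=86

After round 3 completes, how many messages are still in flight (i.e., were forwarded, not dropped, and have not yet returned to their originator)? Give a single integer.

Answer: 2

Derivation:
Round 1: pos1(id84) recv 46: drop; pos2(id11) recv 84: fwd; pos3(id25) recv 11: drop; pos4(id78) recv 25: drop; pos5(id86) recv 78: drop; pos0(id46) recv 86: fwd
Round 2: pos3(id25) recv 84: fwd; pos1(id84) recv 86: fwd
Round 3: pos4(id78) recv 84: fwd; pos2(id11) recv 86: fwd
After round 3: 2 messages still in flight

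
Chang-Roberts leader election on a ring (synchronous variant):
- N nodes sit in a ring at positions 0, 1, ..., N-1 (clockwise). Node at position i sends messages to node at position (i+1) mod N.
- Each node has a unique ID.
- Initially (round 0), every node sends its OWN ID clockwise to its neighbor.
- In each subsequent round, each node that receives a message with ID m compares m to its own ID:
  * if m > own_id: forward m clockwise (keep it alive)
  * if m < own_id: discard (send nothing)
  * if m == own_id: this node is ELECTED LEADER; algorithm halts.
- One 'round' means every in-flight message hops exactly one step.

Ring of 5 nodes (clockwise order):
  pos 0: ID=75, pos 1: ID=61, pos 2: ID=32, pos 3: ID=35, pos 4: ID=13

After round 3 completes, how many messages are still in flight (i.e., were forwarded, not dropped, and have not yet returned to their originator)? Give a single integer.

Answer: 2

Derivation:
Round 1: pos1(id61) recv 75: fwd; pos2(id32) recv 61: fwd; pos3(id35) recv 32: drop; pos4(id13) recv 35: fwd; pos0(id75) recv 13: drop
Round 2: pos2(id32) recv 75: fwd; pos3(id35) recv 61: fwd; pos0(id75) recv 35: drop
Round 3: pos3(id35) recv 75: fwd; pos4(id13) recv 61: fwd
After round 3: 2 messages still in flight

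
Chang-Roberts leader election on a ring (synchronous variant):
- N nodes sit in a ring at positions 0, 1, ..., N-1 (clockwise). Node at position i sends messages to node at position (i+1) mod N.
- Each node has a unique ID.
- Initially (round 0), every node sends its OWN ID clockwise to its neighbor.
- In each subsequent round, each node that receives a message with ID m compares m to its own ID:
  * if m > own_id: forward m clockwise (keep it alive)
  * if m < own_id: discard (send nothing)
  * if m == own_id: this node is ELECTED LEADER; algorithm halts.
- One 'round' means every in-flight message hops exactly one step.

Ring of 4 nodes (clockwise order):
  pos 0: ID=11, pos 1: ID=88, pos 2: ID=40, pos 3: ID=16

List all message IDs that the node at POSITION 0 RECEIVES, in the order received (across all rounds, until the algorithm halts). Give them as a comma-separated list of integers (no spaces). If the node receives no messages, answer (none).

Answer: 16,40,88

Derivation:
Round 1: pos1(id88) recv 11: drop; pos2(id40) recv 88: fwd; pos3(id16) recv 40: fwd; pos0(id11) recv 16: fwd
Round 2: pos3(id16) recv 88: fwd; pos0(id11) recv 40: fwd; pos1(id88) recv 16: drop
Round 3: pos0(id11) recv 88: fwd; pos1(id88) recv 40: drop
Round 4: pos1(id88) recv 88: ELECTED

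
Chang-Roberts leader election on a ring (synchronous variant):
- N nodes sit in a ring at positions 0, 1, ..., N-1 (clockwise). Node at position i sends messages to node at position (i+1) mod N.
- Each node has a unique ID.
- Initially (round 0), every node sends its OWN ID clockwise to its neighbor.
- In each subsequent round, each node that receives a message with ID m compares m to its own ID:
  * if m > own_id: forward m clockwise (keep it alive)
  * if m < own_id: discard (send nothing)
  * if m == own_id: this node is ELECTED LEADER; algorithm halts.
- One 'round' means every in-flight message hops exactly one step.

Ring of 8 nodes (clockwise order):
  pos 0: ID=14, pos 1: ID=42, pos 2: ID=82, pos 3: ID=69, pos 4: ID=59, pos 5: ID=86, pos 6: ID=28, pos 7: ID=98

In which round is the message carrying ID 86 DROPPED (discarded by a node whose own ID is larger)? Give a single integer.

Round 1: pos1(id42) recv 14: drop; pos2(id82) recv 42: drop; pos3(id69) recv 82: fwd; pos4(id59) recv 69: fwd; pos5(id86) recv 59: drop; pos6(id28) recv 86: fwd; pos7(id98) recv 28: drop; pos0(id14) recv 98: fwd
Round 2: pos4(id59) recv 82: fwd; pos5(id86) recv 69: drop; pos7(id98) recv 86: drop; pos1(id42) recv 98: fwd
Round 3: pos5(id86) recv 82: drop; pos2(id82) recv 98: fwd
Round 4: pos3(id69) recv 98: fwd
Round 5: pos4(id59) recv 98: fwd
Round 6: pos5(id86) recv 98: fwd
Round 7: pos6(id28) recv 98: fwd
Round 8: pos7(id98) recv 98: ELECTED
Message ID 86 originates at pos 5; dropped at pos 7 in round 2

Answer: 2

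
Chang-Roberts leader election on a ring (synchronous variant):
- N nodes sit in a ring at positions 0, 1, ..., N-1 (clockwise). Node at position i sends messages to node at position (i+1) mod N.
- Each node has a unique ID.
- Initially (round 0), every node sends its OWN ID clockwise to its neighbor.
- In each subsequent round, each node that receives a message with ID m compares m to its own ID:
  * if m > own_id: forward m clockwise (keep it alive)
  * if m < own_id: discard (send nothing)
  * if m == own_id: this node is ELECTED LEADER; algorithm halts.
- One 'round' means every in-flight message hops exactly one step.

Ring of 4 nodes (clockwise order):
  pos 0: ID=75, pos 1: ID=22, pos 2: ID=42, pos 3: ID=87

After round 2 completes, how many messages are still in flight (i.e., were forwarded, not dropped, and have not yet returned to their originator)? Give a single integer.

Answer: 2

Derivation:
Round 1: pos1(id22) recv 75: fwd; pos2(id42) recv 22: drop; pos3(id87) recv 42: drop; pos0(id75) recv 87: fwd
Round 2: pos2(id42) recv 75: fwd; pos1(id22) recv 87: fwd
After round 2: 2 messages still in flight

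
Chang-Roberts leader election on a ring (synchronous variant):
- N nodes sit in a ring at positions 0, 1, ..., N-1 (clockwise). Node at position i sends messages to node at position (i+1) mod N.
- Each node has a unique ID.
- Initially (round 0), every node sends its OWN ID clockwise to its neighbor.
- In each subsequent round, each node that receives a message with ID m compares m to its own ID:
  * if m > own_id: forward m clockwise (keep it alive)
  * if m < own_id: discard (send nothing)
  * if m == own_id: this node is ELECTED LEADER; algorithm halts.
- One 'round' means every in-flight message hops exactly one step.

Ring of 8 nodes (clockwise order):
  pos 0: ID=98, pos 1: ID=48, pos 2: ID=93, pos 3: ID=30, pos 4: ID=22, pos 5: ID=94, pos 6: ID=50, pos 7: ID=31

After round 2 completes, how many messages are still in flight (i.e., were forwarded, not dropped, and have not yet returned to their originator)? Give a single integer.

Answer: 3

Derivation:
Round 1: pos1(id48) recv 98: fwd; pos2(id93) recv 48: drop; pos3(id30) recv 93: fwd; pos4(id22) recv 30: fwd; pos5(id94) recv 22: drop; pos6(id50) recv 94: fwd; pos7(id31) recv 50: fwd; pos0(id98) recv 31: drop
Round 2: pos2(id93) recv 98: fwd; pos4(id22) recv 93: fwd; pos5(id94) recv 30: drop; pos7(id31) recv 94: fwd; pos0(id98) recv 50: drop
After round 2: 3 messages still in flight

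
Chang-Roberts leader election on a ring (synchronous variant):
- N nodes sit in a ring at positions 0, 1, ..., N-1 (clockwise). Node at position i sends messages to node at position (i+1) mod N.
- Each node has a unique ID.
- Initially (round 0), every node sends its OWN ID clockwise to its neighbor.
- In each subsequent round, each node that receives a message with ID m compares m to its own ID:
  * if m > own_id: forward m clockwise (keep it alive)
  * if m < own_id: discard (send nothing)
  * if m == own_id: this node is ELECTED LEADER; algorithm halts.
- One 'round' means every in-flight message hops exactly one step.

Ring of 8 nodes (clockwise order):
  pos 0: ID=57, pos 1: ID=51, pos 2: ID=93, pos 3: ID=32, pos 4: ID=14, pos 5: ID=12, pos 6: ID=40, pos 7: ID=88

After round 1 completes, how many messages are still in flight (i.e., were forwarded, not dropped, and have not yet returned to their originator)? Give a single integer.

Round 1: pos1(id51) recv 57: fwd; pos2(id93) recv 51: drop; pos3(id32) recv 93: fwd; pos4(id14) recv 32: fwd; pos5(id12) recv 14: fwd; pos6(id40) recv 12: drop; pos7(id88) recv 40: drop; pos0(id57) recv 88: fwd
After round 1: 5 messages still in flight

Answer: 5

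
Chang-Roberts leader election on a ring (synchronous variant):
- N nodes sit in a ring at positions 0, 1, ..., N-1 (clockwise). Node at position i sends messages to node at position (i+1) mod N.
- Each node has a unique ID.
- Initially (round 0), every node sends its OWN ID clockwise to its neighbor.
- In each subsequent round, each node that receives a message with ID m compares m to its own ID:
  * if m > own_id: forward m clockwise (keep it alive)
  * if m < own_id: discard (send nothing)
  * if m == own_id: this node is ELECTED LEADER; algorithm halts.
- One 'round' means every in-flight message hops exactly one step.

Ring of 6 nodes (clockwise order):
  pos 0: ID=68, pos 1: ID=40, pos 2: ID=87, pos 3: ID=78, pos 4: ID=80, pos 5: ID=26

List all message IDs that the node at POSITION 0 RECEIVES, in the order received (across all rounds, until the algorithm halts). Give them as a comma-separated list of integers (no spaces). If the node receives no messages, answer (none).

Round 1: pos1(id40) recv 68: fwd; pos2(id87) recv 40: drop; pos3(id78) recv 87: fwd; pos4(id80) recv 78: drop; pos5(id26) recv 80: fwd; pos0(id68) recv 26: drop
Round 2: pos2(id87) recv 68: drop; pos4(id80) recv 87: fwd; pos0(id68) recv 80: fwd
Round 3: pos5(id26) recv 87: fwd; pos1(id40) recv 80: fwd
Round 4: pos0(id68) recv 87: fwd; pos2(id87) recv 80: drop
Round 5: pos1(id40) recv 87: fwd
Round 6: pos2(id87) recv 87: ELECTED

Answer: 26,80,87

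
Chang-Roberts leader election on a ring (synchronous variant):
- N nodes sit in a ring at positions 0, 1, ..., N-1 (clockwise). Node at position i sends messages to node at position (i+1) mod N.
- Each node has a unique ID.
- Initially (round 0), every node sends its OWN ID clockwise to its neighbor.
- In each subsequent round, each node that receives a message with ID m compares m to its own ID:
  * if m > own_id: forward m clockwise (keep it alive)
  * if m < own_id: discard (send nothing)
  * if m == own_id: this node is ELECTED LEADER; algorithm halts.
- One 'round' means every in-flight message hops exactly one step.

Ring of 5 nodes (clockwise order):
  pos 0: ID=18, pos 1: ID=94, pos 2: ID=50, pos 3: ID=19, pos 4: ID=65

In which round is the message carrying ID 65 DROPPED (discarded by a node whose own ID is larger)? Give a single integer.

Answer: 2

Derivation:
Round 1: pos1(id94) recv 18: drop; pos2(id50) recv 94: fwd; pos3(id19) recv 50: fwd; pos4(id65) recv 19: drop; pos0(id18) recv 65: fwd
Round 2: pos3(id19) recv 94: fwd; pos4(id65) recv 50: drop; pos1(id94) recv 65: drop
Round 3: pos4(id65) recv 94: fwd
Round 4: pos0(id18) recv 94: fwd
Round 5: pos1(id94) recv 94: ELECTED
Message ID 65 originates at pos 4; dropped at pos 1 in round 2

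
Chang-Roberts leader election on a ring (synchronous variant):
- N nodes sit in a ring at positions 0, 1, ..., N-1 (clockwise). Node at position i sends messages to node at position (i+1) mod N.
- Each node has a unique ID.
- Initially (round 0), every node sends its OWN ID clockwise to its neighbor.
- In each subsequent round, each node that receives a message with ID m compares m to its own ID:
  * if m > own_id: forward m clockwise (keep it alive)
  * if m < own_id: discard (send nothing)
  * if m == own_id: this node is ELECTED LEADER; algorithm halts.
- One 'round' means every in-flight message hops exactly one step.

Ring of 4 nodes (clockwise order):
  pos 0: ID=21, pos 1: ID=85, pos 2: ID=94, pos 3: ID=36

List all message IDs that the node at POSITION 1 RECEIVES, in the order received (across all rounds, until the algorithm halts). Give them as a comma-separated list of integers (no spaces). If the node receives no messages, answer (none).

Round 1: pos1(id85) recv 21: drop; pos2(id94) recv 85: drop; pos3(id36) recv 94: fwd; pos0(id21) recv 36: fwd
Round 2: pos0(id21) recv 94: fwd; pos1(id85) recv 36: drop
Round 3: pos1(id85) recv 94: fwd
Round 4: pos2(id94) recv 94: ELECTED

Answer: 21,36,94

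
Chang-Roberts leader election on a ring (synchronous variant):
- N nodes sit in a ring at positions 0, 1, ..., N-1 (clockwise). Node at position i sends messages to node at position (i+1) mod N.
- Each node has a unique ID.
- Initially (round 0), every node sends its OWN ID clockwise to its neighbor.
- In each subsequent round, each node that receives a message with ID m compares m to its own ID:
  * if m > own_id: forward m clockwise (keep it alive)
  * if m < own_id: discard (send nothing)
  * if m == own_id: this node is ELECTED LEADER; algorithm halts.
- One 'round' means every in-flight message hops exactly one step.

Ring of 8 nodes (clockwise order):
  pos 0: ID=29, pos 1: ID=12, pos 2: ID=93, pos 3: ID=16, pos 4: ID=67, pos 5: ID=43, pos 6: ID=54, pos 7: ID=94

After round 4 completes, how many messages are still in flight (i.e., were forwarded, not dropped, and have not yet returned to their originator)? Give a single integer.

Round 1: pos1(id12) recv 29: fwd; pos2(id93) recv 12: drop; pos3(id16) recv 93: fwd; pos4(id67) recv 16: drop; pos5(id43) recv 67: fwd; pos6(id54) recv 43: drop; pos7(id94) recv 54: drop; pos0(id29) recv 94: fwd
Round 2: pos2(id93) recv 29: drop; pos4(id67) recv 93: fwd; pos6(id54) recv 67: fwd; pos1(id12) recv 94: fwd
Round 3: pos5(id43) recv 93: fwd; pos7(id94) recv 67: drop; pos2(id93) recv 94: fwd
Round 4: pos6(id54) recv 93: fwd; pos3(id16) recv 94: fwd
After round 4: 2 messages still in flight

Answer: 2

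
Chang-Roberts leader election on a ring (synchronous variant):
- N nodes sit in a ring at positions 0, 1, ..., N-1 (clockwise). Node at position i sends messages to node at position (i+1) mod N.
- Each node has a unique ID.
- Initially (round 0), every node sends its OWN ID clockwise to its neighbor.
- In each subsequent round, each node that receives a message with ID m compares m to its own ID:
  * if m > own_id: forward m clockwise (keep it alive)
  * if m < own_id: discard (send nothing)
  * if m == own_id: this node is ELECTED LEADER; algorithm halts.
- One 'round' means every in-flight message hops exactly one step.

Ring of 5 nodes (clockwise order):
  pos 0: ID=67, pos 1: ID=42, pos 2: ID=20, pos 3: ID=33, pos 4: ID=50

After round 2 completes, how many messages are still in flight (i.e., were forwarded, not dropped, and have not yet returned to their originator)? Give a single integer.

Round 1: pos1(id42) recv 67: fwd; pos2(id20) recv 42: fwd; pos3(id33) recv 20: drop; pos4(id50) recv 33: drop; pos0(id67) recv 50: drop
Round 2: pos2(id20) recv 67: fwd; pos3(id33) recv 42: fwd
After round 2: 2 messages still in flight

Answer: 2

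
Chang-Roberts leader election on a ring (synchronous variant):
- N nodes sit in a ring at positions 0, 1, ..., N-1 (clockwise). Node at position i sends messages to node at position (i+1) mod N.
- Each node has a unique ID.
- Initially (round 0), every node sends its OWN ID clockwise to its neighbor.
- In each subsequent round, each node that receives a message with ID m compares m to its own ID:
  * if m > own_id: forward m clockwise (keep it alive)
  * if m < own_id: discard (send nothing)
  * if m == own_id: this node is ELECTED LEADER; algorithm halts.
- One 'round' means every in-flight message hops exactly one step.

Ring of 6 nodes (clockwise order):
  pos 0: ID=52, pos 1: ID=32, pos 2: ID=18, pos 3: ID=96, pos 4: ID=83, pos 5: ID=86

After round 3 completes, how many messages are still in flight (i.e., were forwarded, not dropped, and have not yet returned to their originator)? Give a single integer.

Answer: 2

Derivation:
Round 1: pos1(id32) recv 52: fwd; pos2(id18) recv 32: fwd; pos3(id96) recv 18: drop; pos4(id83) recv 96: fwd; pos5(id86) recv 83: drop; pos0(id52) recv 86: fwd
Round 2: pos2(id18) recv 52: fwd; pos3(id96) recv 32: drop; pos5(id86) recv 96: fwd; pos1(id32) recv 86: fwd
Round 3: pos3(id96) recv 52: drop; pos0(id52) recv 96: fwd; pos2(id18) recv 86: fwd
After round 3: 2 messages still in flight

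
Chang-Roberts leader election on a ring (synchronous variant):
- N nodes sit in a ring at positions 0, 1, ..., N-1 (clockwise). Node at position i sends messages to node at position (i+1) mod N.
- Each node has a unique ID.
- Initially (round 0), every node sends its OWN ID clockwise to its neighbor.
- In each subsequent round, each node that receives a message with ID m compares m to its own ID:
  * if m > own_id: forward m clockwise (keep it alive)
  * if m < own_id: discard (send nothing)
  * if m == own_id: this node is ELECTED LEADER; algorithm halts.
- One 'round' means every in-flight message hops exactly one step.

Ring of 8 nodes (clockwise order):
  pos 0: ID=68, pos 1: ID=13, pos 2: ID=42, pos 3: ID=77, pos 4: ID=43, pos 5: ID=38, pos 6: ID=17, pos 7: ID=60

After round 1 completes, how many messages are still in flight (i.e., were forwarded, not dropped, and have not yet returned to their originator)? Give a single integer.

Answer: 4

Derivation:
Round 1: pos1(id13) recv 68: fwd; pos2(id42) recv 13: drop; pos3(id77) recv 42: drop; pos4(id43) recv 77: fwd; pos5(id38) recv 43: fwd; pos6(id17) recv 38: fwd; pos7(id60) recv 17: drop; pos0(id68) recv 60: drop
After round 1: 4 messages still in flight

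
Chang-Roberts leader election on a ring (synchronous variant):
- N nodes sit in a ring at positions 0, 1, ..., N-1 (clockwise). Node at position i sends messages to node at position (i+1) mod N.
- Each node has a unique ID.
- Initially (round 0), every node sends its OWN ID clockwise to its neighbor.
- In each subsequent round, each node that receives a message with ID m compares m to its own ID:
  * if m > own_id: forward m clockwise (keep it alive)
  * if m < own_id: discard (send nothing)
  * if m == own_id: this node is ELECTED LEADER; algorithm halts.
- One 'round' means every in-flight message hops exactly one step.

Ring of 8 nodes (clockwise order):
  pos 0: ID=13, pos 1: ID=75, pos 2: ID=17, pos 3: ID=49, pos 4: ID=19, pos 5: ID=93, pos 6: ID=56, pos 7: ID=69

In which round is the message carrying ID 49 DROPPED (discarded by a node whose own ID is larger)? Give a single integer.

Round 1: pos1(id75) recv 13: drop; pos2(id17) recv 75: fwd; pos3(id49) recv 17: drop; pos4(id19) recv 49: fwd; pos5(id93) recv 19: drop; pos6(id56) recv 93: fwd; pos7(id69) recv 56: drop; pos0(id13) recv 69: fwd
Round 2: pos3(id49) recv 75: fwd; pos5(id93) recv 49: drop; pos7(id69) recv 93: fwd; pos1(id75) recv 69: drop
Round 3: pos4(id19) recv 75: fwd; pos0(id13) recv 93: fwd
Round 4: pos5(id93) recv 75: drop; pos1(id75) recv 93: fwd
Round 5: pos2(id17) recv 93: fwd
Round 6: pos3(id49) recv 93: fwd
Round 7: pos4(id19) recv 93: fwd
Round 8: pos5(id93) recv 93: ELECTED
Message ID 49 originates at pos 3; dropped at pos 5 in round 2

Answer: 2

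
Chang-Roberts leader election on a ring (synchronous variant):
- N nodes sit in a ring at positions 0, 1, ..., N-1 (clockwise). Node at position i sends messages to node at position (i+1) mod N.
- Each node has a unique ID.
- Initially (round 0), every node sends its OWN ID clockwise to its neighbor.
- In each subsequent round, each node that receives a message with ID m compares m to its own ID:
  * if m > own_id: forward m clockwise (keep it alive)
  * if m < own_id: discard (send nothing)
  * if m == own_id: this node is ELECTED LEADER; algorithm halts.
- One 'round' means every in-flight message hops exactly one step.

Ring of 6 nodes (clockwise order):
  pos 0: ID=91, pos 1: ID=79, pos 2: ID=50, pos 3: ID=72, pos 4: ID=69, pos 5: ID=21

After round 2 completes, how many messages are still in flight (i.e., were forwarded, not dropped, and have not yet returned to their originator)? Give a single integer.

Round 1: pos1(id79) recv 91: fwd; pos2(id50) recv 79: fwd; pos3(id72) recv 50: drop; pos4(id69) recv 72: fwd; pos5(id21) recv 69: fwd; pos0(id91) recv 21: drop
Round 2: pos2(id50) recv 91: fwd; pos3(id72) recv 79: fwd; pos5(id21) recv 72: fwd; pos0(id91) recv 69: drop
After round 2: 3 messages still in flight

Answer: 3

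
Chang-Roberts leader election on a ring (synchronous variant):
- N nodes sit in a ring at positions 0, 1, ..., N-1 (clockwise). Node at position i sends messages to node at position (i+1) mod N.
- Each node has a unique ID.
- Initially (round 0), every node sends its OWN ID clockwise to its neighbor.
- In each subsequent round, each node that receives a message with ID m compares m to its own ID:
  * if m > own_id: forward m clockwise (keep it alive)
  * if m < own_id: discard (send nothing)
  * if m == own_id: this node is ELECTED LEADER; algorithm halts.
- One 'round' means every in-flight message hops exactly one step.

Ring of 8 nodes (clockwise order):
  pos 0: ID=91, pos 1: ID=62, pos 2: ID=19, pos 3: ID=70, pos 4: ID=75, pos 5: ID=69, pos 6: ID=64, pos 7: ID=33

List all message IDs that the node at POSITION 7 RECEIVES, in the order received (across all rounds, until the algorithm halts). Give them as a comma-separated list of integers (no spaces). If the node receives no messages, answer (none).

Round 1: pos1(id62) recv 91: fwd; pos2(id19) recv 62: fwd; pos3(id70) recv 19: drop; pos4(id75) recv 70: drop; pos5(id69) recv 75: fwd; pos6(id64) recv 69: fwd; pos7(id33) recv 64: fwd; pos0(id91) recv 33: drop
Round 2: pos2(id19) recv 91: fwd; pos3(id70) recv 62: drop; pos6(id64) recv 75: fwd; pos7(id33) recv 69: fwd; pos0(id91) recv 64: drop
Round 3: pos3(id70) recv 91: fwd; pos7(id33) recv 75: fwd; pos0(id91) recv 69: drop
Round 4: pos4(id75) recv 91: fwd; pos0(id91) recv 75: drop
Round 5: pos5(id69) recv 91: fwd
Round 6: pos6(id64) recv 91: fwd
Round 7: pos7(id33) recv 91: fwd
Round 8: pos0(id91) recv 91: ELECTED

Answer: 64,69,75,91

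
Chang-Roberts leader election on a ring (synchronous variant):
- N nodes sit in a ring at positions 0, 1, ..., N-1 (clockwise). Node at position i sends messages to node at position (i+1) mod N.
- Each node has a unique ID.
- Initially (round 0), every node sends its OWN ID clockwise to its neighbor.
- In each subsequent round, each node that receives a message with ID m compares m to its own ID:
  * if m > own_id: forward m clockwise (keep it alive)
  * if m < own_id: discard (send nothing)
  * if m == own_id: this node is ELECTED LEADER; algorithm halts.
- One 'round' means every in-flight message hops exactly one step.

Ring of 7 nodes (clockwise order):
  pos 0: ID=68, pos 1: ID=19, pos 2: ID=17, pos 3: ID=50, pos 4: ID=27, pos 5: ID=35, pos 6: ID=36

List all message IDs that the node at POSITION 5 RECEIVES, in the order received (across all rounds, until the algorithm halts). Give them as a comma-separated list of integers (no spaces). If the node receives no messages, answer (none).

Answer: 27,50,68

Derivation:
Round 1: pos1(id19) recv 68: fwd; pos2(id17) recv 19: fwd; pos3(id50) recv 17: drop; pos4(id27) recv 50: fwd; pos5(id35) recv 27: drop; pos6(id36) recv 35: drop; pos0(id68) recv 36: drop
Round 2: pos2(id17) recv 68: fwd; pos3(id50) recv 19: drop; pos5(id35) recv 50: fwd
Round 3: pos3(id50) recv 68: fwd; pos6(id36) recv 50: fwd
Round 4: pos4(id27) recv 68: fwd; pos0(id68) recv 50: drop
Round 5: pos5(id35) recv 68: fwd
Round 6: pos6(id36) recv 68: fwd
Round 7: pos0(id68) recv 68: ELECTED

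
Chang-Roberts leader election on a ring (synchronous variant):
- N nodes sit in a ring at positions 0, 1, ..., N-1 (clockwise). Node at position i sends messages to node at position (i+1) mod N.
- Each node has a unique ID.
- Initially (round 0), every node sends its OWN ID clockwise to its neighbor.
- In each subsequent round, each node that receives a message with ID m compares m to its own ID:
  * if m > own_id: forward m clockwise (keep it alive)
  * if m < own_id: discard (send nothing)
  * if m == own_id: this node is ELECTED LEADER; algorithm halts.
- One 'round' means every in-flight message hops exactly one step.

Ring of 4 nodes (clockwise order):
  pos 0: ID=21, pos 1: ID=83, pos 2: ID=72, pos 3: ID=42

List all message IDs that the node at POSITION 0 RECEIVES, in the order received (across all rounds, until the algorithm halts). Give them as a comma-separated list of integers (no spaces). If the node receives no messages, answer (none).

Answer: 42,72,83

Derivation:
Round 1: pos1(id83) recv 21: drop; pos2(id72) recv 83: fwd; pos3(id42) recv 72: fwd; pos0(id21) recv 42: fwd
Round 2: pos3(id42) recv 83: fwd; pos0(id21) recv 72: fwd; pos1(id83) recv 42: drop
Round 3: pos0(id21) recv 83: fwd; pos1(id83) recv 72: drop
Round 4: pos1(id83) recv 83: ELECTED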